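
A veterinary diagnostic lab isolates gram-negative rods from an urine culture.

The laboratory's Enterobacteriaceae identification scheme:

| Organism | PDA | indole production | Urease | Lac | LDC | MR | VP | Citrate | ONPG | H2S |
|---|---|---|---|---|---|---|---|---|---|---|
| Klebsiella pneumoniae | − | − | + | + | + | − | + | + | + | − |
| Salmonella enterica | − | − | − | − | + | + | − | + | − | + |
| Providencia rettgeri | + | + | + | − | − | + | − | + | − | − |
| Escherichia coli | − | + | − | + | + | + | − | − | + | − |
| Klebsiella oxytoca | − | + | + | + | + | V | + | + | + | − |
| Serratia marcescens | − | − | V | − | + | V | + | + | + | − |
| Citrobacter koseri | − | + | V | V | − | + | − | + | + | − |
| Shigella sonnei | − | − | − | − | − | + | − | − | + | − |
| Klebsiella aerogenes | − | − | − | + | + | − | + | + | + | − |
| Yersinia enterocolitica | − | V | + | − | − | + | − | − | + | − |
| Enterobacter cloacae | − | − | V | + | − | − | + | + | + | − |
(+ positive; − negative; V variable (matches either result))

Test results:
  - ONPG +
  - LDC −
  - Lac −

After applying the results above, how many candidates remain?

3

Lac −: excludes 5 organisms — 6 left.
LDC −: excludes Salmonella enterica, Serratia marcescens — 4 left.
ONPG +: excludes Providencia rettgeri — 3 left.
Still consistent: Citrobacter koseri, Shigella sonnei, Yersinia enterocolitica.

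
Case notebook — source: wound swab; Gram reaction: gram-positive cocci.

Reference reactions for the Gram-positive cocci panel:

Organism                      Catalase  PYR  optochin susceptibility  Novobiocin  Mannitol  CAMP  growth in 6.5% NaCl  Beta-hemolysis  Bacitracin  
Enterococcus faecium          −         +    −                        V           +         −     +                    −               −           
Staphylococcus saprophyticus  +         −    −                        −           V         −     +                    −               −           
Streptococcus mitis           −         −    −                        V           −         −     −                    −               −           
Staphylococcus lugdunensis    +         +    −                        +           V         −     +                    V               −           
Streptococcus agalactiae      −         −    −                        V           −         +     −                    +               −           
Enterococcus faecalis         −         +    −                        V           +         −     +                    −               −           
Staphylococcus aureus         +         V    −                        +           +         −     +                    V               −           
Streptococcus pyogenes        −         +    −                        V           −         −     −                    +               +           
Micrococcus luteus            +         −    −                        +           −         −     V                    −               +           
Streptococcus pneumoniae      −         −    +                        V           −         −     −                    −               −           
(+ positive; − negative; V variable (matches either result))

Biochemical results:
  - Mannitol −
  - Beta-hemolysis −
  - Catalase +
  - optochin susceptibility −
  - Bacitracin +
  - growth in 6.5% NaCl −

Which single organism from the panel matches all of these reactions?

Micrococcus luteus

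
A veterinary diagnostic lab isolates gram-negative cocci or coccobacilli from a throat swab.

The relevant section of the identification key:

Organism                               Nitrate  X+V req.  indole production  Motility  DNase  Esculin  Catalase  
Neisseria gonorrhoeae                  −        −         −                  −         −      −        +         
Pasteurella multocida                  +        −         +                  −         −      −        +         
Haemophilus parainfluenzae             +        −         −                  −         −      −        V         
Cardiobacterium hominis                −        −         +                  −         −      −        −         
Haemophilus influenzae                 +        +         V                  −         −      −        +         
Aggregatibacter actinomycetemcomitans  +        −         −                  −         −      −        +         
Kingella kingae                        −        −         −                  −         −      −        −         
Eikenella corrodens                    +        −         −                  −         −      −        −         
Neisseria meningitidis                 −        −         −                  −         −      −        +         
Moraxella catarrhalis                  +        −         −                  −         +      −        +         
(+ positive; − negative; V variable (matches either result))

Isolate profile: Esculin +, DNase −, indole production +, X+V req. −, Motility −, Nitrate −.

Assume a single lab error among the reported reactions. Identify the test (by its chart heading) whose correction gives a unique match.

As reported, no row in the chart matches all 6 reactions.
Reversing Esculin (to −) → unique match: Cardiobacterium hominis.
Reversing indole production → still no organism matches.
Reversing Motility → still no organism matches.
Reversing Nitrate → still no organism matches.
Reversing DNase → still no organism matches.
Reversing X+V req. → still no organism matches.

Esculin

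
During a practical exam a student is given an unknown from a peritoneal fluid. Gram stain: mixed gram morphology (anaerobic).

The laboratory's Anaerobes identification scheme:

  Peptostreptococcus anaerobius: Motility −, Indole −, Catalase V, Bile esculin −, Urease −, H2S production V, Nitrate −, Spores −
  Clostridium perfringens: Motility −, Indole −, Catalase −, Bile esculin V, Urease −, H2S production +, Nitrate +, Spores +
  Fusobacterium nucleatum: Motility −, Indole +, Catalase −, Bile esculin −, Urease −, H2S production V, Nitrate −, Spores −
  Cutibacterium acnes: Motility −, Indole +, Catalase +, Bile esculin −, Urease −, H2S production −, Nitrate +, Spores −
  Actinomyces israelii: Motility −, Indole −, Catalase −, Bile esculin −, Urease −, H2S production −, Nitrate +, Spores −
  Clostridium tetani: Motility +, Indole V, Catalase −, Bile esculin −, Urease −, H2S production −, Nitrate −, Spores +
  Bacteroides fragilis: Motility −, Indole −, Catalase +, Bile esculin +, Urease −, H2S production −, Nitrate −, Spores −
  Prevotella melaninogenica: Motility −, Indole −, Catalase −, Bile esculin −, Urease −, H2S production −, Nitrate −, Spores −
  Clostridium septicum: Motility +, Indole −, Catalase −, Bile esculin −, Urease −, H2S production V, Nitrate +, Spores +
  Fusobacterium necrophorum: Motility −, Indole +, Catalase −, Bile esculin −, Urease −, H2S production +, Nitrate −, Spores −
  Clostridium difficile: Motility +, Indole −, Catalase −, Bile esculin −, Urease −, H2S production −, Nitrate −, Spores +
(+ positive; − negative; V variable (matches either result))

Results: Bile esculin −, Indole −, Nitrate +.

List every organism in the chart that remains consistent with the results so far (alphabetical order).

Bile esculin −: excludes Bacteroides fragilis — 10 left.
Nitrate +: excludes 6 organisms — 4 left.
Indole −: excludes Cutibacterium acnes — 3 left.

Actinomyces israelii, Clostridium perfringens, Clostridium septicum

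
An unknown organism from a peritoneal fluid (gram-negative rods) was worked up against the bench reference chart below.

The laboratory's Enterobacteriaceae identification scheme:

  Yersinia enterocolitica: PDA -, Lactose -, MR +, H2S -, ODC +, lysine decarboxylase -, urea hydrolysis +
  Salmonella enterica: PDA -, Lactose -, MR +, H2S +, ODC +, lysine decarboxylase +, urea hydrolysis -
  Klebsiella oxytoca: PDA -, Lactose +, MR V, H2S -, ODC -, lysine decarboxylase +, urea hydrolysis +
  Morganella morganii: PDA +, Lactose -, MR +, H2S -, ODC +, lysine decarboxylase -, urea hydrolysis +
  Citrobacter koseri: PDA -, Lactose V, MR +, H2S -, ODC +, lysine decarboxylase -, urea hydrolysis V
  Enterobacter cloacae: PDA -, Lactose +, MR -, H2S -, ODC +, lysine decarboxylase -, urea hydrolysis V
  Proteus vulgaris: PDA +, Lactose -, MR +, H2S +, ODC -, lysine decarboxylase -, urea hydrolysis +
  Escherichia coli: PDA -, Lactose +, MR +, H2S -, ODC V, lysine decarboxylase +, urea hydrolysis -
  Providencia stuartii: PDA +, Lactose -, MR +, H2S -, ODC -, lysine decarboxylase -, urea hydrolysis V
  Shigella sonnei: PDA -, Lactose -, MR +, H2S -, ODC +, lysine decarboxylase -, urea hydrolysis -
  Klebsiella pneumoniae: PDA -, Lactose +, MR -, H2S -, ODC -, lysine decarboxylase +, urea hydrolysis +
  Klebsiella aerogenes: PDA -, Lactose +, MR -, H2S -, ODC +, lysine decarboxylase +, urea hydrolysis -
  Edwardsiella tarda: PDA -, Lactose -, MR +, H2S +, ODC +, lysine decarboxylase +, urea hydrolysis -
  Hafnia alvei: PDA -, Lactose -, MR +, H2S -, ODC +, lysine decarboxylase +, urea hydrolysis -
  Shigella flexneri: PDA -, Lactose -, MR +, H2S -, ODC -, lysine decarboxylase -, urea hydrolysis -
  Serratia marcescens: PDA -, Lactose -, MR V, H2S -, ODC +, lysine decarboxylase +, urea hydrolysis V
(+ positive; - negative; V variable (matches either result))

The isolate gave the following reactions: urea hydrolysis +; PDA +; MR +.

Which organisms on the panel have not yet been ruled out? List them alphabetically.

MR +: excludes Enterobacter cloacae, Klebsiella pneumoniae, Klebsiella aerogenes — 13 left.
PDA +: excludes 10 organisms — 3 left.
urea hydrolysis +: all 3 remaining candidates are consistent.

Morganella morganii, Proteus vulgaris, Providencia stuartii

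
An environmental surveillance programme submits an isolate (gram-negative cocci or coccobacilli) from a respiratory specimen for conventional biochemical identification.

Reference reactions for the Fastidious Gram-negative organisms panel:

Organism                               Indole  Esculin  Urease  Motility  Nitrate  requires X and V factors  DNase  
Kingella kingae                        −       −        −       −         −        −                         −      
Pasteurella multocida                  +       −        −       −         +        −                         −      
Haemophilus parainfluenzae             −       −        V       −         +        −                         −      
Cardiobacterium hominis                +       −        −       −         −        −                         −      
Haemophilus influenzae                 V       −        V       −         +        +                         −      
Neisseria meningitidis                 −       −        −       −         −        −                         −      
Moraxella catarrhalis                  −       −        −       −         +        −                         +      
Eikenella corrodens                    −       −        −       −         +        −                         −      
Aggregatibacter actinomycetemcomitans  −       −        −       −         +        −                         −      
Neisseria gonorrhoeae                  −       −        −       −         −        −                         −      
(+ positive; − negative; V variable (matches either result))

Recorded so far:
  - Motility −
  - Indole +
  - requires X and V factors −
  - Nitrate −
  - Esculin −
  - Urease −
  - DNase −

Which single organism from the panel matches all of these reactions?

Cardiobacterium hominis

requires X and V factors −: excludes Haemophilus influenzae — 9 left.
Urease −: all 9 remaining candidates are consistent.
Motility −: all 9 remaining candidates are consistent.
Nitrate −: excludes 5 organisms — 4 left.
Esculin −: all 4 remaining candidates are consistent.
DNase −: all 4 remaining candidates are consistent.
Indole +: excludes Kingella kingae, Neisseria meningitidis, Neisseria gonorrhoeae — 1 left.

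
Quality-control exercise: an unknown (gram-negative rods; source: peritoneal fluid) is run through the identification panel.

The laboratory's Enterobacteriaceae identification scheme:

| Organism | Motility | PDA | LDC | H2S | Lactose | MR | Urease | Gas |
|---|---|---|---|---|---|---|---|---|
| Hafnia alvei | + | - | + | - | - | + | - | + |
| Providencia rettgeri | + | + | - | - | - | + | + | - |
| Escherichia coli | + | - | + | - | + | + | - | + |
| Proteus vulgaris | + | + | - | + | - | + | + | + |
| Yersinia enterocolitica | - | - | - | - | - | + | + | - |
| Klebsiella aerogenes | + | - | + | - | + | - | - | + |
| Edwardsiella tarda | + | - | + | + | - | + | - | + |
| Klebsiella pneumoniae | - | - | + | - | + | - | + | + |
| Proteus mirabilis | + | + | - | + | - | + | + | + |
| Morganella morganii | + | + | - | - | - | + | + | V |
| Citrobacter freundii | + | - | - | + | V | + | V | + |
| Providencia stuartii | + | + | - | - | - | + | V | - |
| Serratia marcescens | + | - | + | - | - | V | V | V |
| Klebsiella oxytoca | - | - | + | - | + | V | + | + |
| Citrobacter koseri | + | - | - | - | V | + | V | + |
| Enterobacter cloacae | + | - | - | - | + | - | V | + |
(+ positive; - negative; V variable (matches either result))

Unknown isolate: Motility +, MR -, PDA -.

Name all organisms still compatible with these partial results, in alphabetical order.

Enterobacter cloacae, Klebsiella aerogenes, Serratia marcescens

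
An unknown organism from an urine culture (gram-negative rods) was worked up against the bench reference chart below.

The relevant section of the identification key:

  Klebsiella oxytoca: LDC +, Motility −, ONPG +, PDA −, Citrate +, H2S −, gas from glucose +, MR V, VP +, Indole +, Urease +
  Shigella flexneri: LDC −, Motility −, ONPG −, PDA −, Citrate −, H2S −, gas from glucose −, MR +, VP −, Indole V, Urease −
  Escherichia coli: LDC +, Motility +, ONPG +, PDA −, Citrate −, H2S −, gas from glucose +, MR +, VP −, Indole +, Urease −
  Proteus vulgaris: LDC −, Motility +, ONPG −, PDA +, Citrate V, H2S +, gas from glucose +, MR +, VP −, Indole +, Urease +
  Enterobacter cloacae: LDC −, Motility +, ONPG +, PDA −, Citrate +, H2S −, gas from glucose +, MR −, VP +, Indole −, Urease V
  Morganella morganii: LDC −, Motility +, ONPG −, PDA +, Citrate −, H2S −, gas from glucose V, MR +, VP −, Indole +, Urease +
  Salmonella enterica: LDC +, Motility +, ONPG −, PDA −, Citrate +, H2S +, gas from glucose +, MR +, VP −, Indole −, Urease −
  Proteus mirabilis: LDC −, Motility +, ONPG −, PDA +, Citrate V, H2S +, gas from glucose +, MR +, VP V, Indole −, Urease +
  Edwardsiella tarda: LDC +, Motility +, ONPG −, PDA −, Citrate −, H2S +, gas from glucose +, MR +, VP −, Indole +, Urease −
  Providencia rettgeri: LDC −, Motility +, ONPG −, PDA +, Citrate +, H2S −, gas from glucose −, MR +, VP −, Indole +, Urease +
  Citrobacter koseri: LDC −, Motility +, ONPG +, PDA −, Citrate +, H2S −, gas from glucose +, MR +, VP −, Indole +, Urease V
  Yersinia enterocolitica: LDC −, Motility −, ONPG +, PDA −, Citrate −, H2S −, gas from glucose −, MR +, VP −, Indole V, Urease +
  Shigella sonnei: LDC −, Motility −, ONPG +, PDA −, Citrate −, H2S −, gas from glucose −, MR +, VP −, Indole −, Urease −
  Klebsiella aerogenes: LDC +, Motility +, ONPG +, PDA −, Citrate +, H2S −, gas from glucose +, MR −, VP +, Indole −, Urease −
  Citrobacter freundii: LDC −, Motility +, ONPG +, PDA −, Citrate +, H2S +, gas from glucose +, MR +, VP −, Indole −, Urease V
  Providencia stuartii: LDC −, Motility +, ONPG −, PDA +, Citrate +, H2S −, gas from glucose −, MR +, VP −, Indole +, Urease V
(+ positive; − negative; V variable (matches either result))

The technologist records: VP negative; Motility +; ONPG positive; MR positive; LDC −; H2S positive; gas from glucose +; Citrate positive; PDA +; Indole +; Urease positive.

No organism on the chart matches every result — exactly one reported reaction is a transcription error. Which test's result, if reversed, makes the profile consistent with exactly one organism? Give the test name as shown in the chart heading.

ONPG

As reported, no row in the chart matches all 11 reactions.
Reversing LDC → still no organism matches.
Reversing Motility → still no organism matches.
Reversing MR → still no organism matches.
Reversing VP → still no organism matches.
Reversing PDA → still no organism matches.
Reversing Urease → still no organism matches.
Reversing ONPG (to −) → unique match: Proteus vulgaris.
Reversing Indole → still no organism matches.
Reversing gas from glucose → still no organism matches.
Reversing Citrate → still no organism matches.
Reversing H2S → still no organism matches.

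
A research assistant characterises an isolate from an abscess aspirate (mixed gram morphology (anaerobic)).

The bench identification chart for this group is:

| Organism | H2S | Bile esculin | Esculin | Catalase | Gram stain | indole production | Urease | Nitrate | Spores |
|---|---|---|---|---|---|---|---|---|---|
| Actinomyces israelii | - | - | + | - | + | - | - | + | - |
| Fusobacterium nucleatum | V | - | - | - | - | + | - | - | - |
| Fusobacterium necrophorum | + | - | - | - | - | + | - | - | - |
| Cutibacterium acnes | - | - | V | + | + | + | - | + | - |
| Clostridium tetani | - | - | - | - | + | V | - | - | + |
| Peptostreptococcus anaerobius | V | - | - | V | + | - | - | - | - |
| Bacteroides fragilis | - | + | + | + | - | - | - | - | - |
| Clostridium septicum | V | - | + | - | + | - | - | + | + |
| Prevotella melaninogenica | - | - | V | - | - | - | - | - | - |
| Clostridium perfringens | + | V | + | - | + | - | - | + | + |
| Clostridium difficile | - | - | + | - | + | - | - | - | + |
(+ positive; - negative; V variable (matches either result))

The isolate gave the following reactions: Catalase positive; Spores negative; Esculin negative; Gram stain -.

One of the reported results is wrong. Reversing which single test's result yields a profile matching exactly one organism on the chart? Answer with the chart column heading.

As reported, no row in the chart matches all 4 reactions.
Reversing Catalase → 3 organisms match (not unique).
Reversing Esculin (to +) → unique match: Bacteroides fragilis.
Reversing Gram stain → 2 organisms match (not unique).
Reversing Spores → still no organism matches.

Esculin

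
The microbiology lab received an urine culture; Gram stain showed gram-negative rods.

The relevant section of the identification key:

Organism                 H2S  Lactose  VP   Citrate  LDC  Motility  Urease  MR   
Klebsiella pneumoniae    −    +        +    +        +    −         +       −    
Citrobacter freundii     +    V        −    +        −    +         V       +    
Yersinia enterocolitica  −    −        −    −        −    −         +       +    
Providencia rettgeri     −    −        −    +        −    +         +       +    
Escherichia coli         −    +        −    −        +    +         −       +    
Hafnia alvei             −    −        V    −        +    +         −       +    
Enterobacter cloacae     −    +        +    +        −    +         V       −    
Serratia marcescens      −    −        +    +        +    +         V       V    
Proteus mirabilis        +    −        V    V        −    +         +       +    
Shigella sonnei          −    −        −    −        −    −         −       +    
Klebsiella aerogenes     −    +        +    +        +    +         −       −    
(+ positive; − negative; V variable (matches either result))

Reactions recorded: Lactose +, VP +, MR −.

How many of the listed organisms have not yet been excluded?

3

VP +: excludes 5 organisms — 6 left.
MR −: excludes Hafnia alvei, Proteus mirabilis — 4 left.
Lactose +: excludes Serratia marcescens — 3 left.
Still consistent: Enterobacter cloacae, Klebsiella aerogenes, Klebsiella pneumoniae.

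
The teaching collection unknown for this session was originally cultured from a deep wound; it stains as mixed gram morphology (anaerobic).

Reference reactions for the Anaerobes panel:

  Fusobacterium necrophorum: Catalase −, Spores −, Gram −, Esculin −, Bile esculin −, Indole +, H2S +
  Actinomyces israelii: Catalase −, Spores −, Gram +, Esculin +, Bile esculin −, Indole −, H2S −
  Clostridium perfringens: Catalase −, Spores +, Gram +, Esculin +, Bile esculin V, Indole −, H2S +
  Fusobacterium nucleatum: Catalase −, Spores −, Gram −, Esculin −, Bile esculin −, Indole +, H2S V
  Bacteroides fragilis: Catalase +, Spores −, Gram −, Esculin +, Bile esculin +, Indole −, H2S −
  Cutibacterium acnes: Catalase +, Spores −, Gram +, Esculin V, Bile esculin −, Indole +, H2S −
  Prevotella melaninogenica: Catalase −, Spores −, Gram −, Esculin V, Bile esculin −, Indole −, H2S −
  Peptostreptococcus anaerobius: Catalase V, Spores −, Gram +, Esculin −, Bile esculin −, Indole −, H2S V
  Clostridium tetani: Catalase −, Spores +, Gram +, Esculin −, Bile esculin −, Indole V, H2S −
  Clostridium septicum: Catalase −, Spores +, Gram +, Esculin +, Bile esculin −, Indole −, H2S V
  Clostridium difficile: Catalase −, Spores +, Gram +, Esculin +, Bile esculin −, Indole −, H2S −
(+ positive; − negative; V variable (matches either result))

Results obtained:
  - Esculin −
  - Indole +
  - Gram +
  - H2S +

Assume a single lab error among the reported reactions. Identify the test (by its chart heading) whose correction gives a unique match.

Indole

As reported, no row in the chart matches all 4 reactions.
Reversing Esculin → still no organism matches.
Reversing Indole (to −) → unique match: Peptostreptococcus anaerobius.
Reversing H2S → 2 organisms match (not unique).
Reversing Gram → 2 organisms match (not unique).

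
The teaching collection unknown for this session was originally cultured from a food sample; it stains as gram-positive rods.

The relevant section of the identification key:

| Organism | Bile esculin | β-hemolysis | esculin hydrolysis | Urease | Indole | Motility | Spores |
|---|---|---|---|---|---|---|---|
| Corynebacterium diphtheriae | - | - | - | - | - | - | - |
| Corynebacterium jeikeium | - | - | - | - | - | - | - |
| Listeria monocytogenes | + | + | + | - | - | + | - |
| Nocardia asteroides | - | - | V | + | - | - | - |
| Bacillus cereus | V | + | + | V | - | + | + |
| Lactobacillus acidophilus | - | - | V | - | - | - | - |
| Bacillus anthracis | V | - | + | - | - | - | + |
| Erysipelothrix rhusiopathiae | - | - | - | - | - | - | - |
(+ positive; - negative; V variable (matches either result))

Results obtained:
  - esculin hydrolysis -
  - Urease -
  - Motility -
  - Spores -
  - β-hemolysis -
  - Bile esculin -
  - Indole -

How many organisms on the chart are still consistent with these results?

4

Indole -: all 8 remaining candidates are consistent.
Motility -: excludes Listeria monocytogenes, Bacillus cereus — 6 left.
esculin hydrolysis -: excludes Bacillus anthracis — 5 left.
Bile esculin -: all 5 remaining candidates are consistent.
Spores -: all 5 remaining candidates are consistent.
Urease -: excludes Nocardia asteroides — 4 left.
β-hemolysis -: all 4 remaining candidates are consistent.
Still consistent: Corynebacterium diphtheriae, Corynebacterium jeikeium, Erysipelothrix rhusiopathiae, Lactobacillus acidophilus.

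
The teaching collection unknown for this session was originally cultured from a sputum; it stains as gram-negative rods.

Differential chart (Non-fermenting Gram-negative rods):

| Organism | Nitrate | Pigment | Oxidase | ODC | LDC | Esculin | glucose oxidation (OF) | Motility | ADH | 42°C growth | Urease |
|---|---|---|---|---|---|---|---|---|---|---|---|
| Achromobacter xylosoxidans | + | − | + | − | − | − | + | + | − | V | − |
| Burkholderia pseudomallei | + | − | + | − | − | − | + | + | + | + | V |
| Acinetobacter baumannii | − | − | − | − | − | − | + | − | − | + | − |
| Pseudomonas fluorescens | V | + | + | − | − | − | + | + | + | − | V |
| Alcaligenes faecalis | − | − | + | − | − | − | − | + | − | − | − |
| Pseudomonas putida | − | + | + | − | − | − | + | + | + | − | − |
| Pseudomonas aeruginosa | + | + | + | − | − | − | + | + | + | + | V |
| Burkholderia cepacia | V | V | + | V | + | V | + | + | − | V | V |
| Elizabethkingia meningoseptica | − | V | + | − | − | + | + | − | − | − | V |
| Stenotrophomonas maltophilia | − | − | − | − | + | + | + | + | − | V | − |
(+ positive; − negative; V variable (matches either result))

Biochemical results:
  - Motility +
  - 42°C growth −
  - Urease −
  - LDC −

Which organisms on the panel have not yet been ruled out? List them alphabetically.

Achromobacter xylosoxidans, Alcaligenes faecalis, Pseudomonas fluorescens, Pseudomonas putida

Motility +: excludes Acinetobacter baumannii, Elizabethkingia meningoseptica — 8 left.
Urease −: all 8 remaining candidates are consistent.
42°C growth −: excludes Burkholderia pseudomallei, Pseudomonas aeruginosa — 6 left.
LDC −: excludes Burkholderia cepacia, Stenotrophomonas maltophilia — 4 left.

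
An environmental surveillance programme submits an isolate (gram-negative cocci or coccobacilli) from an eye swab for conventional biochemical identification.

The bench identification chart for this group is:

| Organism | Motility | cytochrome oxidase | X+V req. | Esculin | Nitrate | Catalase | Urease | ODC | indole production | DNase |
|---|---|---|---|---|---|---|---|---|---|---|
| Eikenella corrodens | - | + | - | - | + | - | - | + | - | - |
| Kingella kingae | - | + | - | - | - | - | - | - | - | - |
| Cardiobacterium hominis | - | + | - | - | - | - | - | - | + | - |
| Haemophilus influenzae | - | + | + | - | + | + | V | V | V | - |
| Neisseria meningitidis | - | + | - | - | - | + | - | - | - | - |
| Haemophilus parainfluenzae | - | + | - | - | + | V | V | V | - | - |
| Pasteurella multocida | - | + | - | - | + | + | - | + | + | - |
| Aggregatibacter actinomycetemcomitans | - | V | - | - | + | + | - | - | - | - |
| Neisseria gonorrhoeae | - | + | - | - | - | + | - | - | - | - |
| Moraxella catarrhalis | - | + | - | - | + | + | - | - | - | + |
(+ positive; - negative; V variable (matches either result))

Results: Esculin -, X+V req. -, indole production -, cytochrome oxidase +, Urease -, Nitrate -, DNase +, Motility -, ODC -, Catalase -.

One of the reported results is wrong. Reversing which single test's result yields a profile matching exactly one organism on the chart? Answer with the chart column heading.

DNase

As reported, no row in the chart matches all 10 reactions.
Reversing indole production → still no organism matches.
Reversing cytochrome oxidase → still no organism matches.
Reversing Motility → still no organism matches.
Reversing Nitrate → still no organism matches.
Reversing DNase (to -) → unique match: Kingella kingae.
Reversing Catalase → still no organism matches.
Reversing Esculin → still no organism matches.
Reversing X+V req. → still no organism matches.
Reversing Urease → still no organism matches.
Reversing ODC → still no organism matches.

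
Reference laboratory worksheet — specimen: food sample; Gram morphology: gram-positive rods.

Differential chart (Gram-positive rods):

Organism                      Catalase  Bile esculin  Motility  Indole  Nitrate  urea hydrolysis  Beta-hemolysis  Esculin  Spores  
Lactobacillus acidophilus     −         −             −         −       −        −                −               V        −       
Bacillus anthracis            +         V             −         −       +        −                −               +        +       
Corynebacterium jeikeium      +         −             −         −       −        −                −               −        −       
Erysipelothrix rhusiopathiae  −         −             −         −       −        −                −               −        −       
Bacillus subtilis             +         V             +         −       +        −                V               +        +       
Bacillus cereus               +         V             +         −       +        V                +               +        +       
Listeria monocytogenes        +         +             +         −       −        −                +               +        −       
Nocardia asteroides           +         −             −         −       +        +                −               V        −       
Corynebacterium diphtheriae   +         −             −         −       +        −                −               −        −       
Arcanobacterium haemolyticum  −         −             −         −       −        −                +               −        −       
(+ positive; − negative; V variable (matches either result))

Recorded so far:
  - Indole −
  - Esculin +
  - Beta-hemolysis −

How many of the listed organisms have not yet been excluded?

4

Beta-hemolysis −: excludes Bacillus cereus, Listeria monocytogenes, Arcanobacterium haemolyticum — 7 left.
Esculin +: excludes Corynebacterium jeikeium, Erysipelothrix rhusiopathiae, Corynebacterium diphtheriae — 4 left.
Indole −: all 4 remaining candidates are consistent.
Still consistent: Bacillus anthracis, Bacillus subtilis, Lactobacillus acidophilus, Nocardia asteroides.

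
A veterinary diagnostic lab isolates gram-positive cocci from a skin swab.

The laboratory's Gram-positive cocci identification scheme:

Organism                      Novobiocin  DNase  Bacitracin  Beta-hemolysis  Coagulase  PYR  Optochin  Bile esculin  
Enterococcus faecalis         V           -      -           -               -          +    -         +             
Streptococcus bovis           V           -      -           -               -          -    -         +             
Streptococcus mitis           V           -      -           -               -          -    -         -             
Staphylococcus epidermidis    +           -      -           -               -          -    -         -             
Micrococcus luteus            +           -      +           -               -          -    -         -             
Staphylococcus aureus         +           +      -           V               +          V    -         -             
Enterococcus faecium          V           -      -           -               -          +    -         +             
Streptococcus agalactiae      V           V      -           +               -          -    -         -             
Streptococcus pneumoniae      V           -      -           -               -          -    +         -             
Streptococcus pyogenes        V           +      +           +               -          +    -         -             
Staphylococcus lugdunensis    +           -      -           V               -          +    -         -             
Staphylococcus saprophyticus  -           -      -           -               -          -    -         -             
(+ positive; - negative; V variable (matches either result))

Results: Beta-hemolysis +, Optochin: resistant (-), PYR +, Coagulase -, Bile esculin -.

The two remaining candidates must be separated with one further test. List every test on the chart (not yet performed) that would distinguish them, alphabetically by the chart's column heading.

Beta-hemolysis +: excludes 8 organisms — 4 left.
Optochin -: all 4 remaining candidates are consistent.
Coagulase -: excludes Staphylococcus aureus — 3 left.
Bile esculin -: all 3 remaining candidates are consistent.
PYR +: excludes Streptococcus agalactiae — 2 left.
Two candidates remain: Staphylococcus lugdunensis and Streptococcus pyogenes.
  Novobiocin: + vs V — variable for at least one, does not separate.
  DNase: Staphylococcus lugdunensis -, Streptococcus pyogenes + — discriminates.
  Bacitracin: Staphylococcus lugdunensis -, Streptococcus pyogenes + — discriminates.

Bacitracin, DNase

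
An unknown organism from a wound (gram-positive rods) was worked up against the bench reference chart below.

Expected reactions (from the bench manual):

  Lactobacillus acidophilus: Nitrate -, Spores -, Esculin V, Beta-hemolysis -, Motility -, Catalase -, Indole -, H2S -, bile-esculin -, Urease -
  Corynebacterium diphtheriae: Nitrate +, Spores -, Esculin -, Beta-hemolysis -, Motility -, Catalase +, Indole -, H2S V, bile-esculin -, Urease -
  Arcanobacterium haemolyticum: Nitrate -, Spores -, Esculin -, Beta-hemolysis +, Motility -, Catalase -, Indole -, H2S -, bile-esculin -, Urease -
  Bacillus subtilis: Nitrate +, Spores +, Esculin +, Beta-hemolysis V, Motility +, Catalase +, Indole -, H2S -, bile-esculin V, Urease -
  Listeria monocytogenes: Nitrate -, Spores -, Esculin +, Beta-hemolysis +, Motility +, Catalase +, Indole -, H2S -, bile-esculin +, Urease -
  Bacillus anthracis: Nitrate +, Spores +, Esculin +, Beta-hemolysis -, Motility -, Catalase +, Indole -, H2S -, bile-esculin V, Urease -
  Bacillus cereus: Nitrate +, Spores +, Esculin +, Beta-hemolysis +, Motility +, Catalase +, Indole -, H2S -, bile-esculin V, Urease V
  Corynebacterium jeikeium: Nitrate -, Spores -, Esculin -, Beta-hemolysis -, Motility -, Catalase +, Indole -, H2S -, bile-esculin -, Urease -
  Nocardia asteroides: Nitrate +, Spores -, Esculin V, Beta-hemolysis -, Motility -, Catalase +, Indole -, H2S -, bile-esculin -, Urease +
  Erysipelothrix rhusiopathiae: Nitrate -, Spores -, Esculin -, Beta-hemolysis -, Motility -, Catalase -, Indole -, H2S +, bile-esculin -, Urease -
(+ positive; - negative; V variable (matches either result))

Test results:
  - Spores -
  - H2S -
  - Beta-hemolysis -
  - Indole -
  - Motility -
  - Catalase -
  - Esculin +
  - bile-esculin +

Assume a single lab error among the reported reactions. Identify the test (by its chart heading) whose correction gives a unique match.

As reported, no row in the chart matches all 8 reactions.
Reversing Catalase → still no organism matches.
Reversing bile-esculin (to -) → unique match: Lactobacillus acidophilus.
Reversing Esculin → still no organism matches.
Reversing Beta-hemolysis → still no organism matches.
Reversing Spores → still no organism matches.
Reversing H2S → still no organism matches.
Reversing Motility → still no organism matches.
Reversing Indole → still no organism matches.

bile-esculin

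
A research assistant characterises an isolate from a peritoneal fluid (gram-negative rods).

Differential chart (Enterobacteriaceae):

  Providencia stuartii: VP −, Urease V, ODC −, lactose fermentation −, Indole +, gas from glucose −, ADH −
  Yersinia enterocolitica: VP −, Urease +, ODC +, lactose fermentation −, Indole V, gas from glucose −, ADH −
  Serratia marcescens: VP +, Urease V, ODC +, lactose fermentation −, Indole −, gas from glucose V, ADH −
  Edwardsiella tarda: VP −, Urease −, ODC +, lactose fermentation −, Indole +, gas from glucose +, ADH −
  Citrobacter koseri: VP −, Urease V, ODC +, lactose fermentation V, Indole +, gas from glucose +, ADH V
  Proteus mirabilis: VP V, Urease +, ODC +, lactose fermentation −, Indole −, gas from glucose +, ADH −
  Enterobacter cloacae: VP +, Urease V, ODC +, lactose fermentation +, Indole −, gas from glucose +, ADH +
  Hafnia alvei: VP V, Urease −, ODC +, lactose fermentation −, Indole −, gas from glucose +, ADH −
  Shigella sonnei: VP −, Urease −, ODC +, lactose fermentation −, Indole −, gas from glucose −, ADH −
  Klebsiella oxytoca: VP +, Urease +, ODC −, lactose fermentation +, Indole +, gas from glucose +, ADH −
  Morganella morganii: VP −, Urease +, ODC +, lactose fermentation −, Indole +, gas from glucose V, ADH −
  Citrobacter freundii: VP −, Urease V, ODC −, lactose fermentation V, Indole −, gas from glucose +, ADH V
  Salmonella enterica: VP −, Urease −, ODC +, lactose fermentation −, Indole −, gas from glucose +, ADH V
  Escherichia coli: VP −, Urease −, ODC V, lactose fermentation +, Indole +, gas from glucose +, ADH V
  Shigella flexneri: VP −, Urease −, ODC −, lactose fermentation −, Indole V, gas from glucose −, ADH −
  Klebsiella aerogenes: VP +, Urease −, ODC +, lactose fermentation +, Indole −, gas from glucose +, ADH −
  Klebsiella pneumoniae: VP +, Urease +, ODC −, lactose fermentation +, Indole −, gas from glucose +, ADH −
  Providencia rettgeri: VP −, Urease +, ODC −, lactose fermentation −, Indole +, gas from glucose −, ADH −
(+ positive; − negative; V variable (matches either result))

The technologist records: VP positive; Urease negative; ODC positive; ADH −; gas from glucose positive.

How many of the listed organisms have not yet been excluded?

VP +: excludes 11 organisms — 7 left.
Urease −: excludes Proteus mirabilis, Klebsiella oxytoca, Klebsiella pneumoniae — 4 left.
gas from glucose +: all 4 remaining candidates are consistent.
ODC +: all 4 remaining candidates are consistent.
ADH −: excludes Enterobacter cloacae — 3 left.
Still consistent: Hafnia alvei, Klebsiella aerogenes, Serratia marcescens.

3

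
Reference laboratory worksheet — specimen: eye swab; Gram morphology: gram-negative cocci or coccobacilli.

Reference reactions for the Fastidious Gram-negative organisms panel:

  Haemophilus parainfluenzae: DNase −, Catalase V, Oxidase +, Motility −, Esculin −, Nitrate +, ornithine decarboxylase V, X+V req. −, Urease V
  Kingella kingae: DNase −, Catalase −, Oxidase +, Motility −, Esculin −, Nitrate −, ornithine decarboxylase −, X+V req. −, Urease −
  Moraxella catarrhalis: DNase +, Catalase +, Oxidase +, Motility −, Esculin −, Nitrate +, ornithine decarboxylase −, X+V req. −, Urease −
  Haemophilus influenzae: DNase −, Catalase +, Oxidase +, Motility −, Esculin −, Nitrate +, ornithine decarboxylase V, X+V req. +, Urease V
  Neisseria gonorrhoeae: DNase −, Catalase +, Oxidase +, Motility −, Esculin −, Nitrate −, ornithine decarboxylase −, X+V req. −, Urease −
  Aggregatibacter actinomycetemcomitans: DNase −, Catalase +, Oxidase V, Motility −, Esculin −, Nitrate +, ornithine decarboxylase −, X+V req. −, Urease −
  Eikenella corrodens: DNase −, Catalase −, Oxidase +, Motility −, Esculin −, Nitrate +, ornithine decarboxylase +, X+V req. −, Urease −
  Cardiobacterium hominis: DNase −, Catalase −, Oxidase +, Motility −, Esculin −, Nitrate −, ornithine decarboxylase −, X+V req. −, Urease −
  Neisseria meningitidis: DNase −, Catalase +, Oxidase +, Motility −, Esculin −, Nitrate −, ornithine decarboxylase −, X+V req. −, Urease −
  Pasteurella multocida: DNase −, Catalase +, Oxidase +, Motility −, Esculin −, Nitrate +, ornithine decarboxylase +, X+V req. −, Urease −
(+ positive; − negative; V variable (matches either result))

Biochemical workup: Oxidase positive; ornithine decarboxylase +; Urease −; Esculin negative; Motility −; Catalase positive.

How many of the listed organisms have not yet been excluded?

3

Catalase +: excludes Kingella kingae, Eikenella corrodens, Cardiobacterium hominis — 7 left.
Motility −: all 7 remaining candidates are consistent.
Esculin −: all 7 remaining candidates are consistent.
Urease −: all 7 remaining candidates are consistent.
Oxidase +: all 7 remaining candidates are consistent.
ornithine decarboxylase +: excludes Moraxella catarrhalis, Neisseria gonorrhoeae, Aggregatibacter actinomycetemcomitans, Neisseria meningitidis — 3 left.
Still consistent: Haemophilus influenzae, Haemophilus parainfluenzae, Pasteurella multocida.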